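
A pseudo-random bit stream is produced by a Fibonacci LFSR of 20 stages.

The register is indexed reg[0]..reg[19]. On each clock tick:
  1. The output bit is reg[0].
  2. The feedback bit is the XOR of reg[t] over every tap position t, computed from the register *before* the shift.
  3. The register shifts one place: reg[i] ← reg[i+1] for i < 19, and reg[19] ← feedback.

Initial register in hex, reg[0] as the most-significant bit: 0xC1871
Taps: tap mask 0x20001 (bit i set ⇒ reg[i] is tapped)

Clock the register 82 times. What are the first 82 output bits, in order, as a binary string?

step | reg (before) | out | fb
   0 | 11000001100001110001 | 1 | 1
   1 | 10000011000011100011 | 1 | 1
   2 | 00000110000111000111 | 0 | 1
   3 | 00001100001110001111 | 0 | 1
   4 | 00011000011100011111 | 0 | 1
   5 | 00110000111000111111 | 0 | 1
   6 | 01100001110001111111 | 0 | 1
   7 | 11000011100011111111 | 1 | 0
   8 | 10000111000111111110 | 1 | 0
   9 | 00001110001111111100 | 0 | 1
  10 | 00011100011111111001 | 0 | 0
  11 | 00111000111111110010 | 0 | 0
  12 | 01110001111111100100 | 0 | 1
  13 | 11100011111111001001 | 1 | 1
  14 | 11000111111110010011 | 1 | 1
  15 | 10001111111100100111 | 1 | 0
  16 | 00011111111001001110 | 0 | 1
  17 | 00111111110010011101 | 0 | 1
  18 | 01111111100100111011 | 0 | 0
  19 | 11111111001001110110 | 1 | 0
  20 | 11111110010011101100 | 1 | 0
  21 | 11111100100111011000 | 1 | 1
  22 | 11111001001110110001 | 1 | 1
  23 | 11110010011101100011 | 1 | 1
  24 | 11100100111011000111 | 1 | 0
  25 | 11001001110110001110 | 1 | 0
  26 | 10010011101100011100 | 1 | 0
  27 | 00100111011000111000 | 0 | 0
  28 | 01001110110001110000 | 0 | 0
  29 | 10011101100011100000 | 1 | 1
  30 | 00111011000111000001 | 0 | 0
  31 | 01110110001110000010 | 0 | 0
  32 | 11101100011100000100 | 1 | 0
  33 | 11011000111000001000 | 1 | 1
  34 | 10110001110000010001 | 1 | 1
  35 | 01100011100000100011 | 0 | 0
  36 | 11000111000001000110 | 1 | 0
  37 | 10001110000010001100 | 1 | 0
  38 | 00011100000100011000 | 0 | 0
  39 | 00111000001000110000 | 0 | 0
  40 | 01110000010001100000 | 0 | 0
  41 | 11100000100011000000 | 1 | 1
  42 | 11000001000110000001 | 1 | 1
  43 | 10000010001100000011 | 1 | 1
  44 | 00000100011000000111 | 0 | 1
  45 | 00001000110000001111 | 0 | 1
  46 | 00010001100000011111 | 0 | 1
  47 | 00100011000000111111 | 0 | 1
  48 | 01000110000001111111 | 0 | 1
  49 | 10001100000011111111 | 1 | 0
  50 | 00011000000111111110 | 0 | 1
  51 | 00110000001111111101 | 0 | 1
  52 | 01100000011111111011 | 0 | 0
  53 | 11000000111111110110 | 1 | 0
  54 | 10000001111111101100 | 1 | 0
  55 | 00000011111111011000 | 0 | 0
  56 | 00000111111110110000 | 0 | 0
  57 | 00001111111101100000 | 0 | 0
  58 | 00011111111011000000 | 0 | 0
  59 | 00111111110110000000 | 0 | 0
  60 | 01111111101100000000 | 0 | 0
  61 | 11111111011000000000 | 1 | 1
  62 | 11111110110000000001 | 1 | 1
  63 | 11111101100000000011 | 1 | 1
  64 | 11111011000000000111 | 1 | 0
  65 | 11110110000000001110 | 1 | 0
  66 | 11101100000000011100 | 1 | 0
  67 | 11011000000000111000 | 1 | 1
  68 | 10110000000001110001 | 1 | 1
  69 | 01100000000011100011 | 0 | 0
  70 | 11000000000111000110 | 1 | 0
  71 | 10000000001110001100 | 1 | 0
  72 | 00000000011100011000 | 0 | 0
  73 | 00000000111000110000 | 0 | 0
  74 | 00000001110001100000 | 0 | 0
  75 | 00000011100011000000 | 0 | 0
  76 | 00000111000110000000 | 0 | 0
  77 | 00001110001100000000 | 0 | 0
  78 | 00011100011000000000 | 0 | 0
  79 | 00111000110000000000 | 0 | 0
  80 | 01110001100000000000 | 0 | 0
  81 | 11100011000000000000 | 1 | 1

1100000110000111000111111110010011101100011100000100011000000111111110110000000001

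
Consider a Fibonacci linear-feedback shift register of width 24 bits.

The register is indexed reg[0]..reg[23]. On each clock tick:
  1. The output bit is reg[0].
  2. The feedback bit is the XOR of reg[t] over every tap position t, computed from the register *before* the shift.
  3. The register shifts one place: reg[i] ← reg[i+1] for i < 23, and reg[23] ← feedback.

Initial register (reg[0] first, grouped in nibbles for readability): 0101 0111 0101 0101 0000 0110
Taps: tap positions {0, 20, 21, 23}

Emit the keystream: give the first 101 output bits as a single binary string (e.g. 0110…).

01010111010101010000011010110011111001010101000100000010111001010011100100100111101100000010101101010

step | reg (before) | out | fb
   0 | 010101110101010100000110 | 0 | 1
   1 | 101011101010101000001101 | 1 | 0
   2 | 010111010101010000011010 | 0 | 1
   3 | 101110101010100000110101 | 1 | 1
   4 | 011101010101000001101011 | 0 | 0
   5 | 111010101010000011010110 | 1 | 0
   6 | 110101010100000110101100 | 1 | 1
   7 | 101010101000001101011001 | 1 | 1
   8 | 010101010000011010110011 | 0 | 1
   9 | 101010100000110101100111 | 1 | 1
  10 | 010101000001101011001111 | 0 | 1
  11 | 101010000011010110011111 | 1 | 0
  12 | 010100000110101100111110 | 0 | 0
  13 | 101000001101011001111100 | 1 | 1
  14 | 010000011010110011111001 | 0 | 0
  15 | 100000110101100111110010 | 1 | 1
  16 | 000001101011001111100101 | 0 | 0
  17 | 000011010110011111001010 | 0 | 1
  18 | 000110101100111110010101 | 0 | 0
  19 | 001101011001111100101010 | 0 | 1
  20 | 011010110011111001010101 | 0 | 0
  21 | 110101100111110010101010 | 1 | 0
  22 | 101011001111100101010100 | 1 | 0
  23 | 010110011111001010101000 | 0 | 1
  24 | 101100111110010101010001 | 1 | 0
  25 | 011001111100101010100010 | 0 | 0
  26 | 110011111001010101000100 | 1 | 0
  27 | 100111110010101010001000 | 1 | 0
  28 | 001111100101010100010000 | 0 | 0
  29 | 011111001010101000100000 | 0 | 0
  30 | 111110010101010001000000 | 1 | 1
  31 | 111100101010100010000001 | 1 | 0
  32 | 111001010101000100000010 | 1 | 1
  33 | 110010101010001000000101 | 1 | 1
  34 | 100101010100010000001011 | 1 | 1
  35 | 001010101000100000010111 | 0 | 0
  36 | 010101010001000000101110 | 0 | 0
  37 | 101010100010000001011100 | 1 | 1
  38 | 010101000100000010111001 | 0 | 0
  39 | 101010001000000101110010 | 1 | 1
  40 | 010100010000001011100101 | 0 | 0
  41 | 101000100000010111001010 | 1 | 0
  42 | 010001000000101110010100 | 0 | 1
  43 | 100010000001011100101001 | 1 | 1
  44 | 000100000010111001010011 | 0 | 1
  45 | 001000000101110010100111 | 0 | 0
  46 | 010000001011100101001110 | 0 | 0
  47 | 100000010111001010011100 | 1 | 1
  48 | 000000101110010100111001 | 0 | 0
  49 | 000001011100101001110010 | 0 | 0
  50 | 000010111001010011100100 | 0 | 1
  51 | 000101110010100111001001 | 0 | 0
  52 | 001011100101001110010010 | 0 | 0
  53 | 010111001010011100100100 | 0 | 1
  54 | 101110010100111001001001 | 1 | 1
  55 | 011100101001110010010011 | 0 | 1
  56 | 111001010011100100100111 | 1 | 1
  57 | 110010100111001001001111 | 1 | 0
  58 | 100101001110010010011110 | 1 | 1
  59 | 001010011100100100111101 | 0 | 1
  60 | 010100111001001001111011 | 0 | 0
  61 | 101001110010010011110110 | 1 | 0
  62 | 010011100100100111101100 | 0 | 0
  63 | 100111001001001111011000 | 1 | 0
  64 | 001110010010011110110000 | 0 | 0
  65 | 011100100100111101100000 | 0 | 0
  66 | 111001001001111011000000 | 1 | 1
  67 | 110010010011110110000001 | 1 | 0
  68 | 100100100111101100000010 | 1 | 1
  69 | 001001001111011000000101 | 0 | 0
  70 | 010010011110110000001010 | 0 | 1
  71 | 100100111101100000010101 | 1 | 1
  72 | 001001111011000000101011 | 0 | 0
  73 | 010011110110000001010110 | 0 | 1
  74 | 100111101100000010101101 | 1 | 0
  75 | 001111011000000101011010 | 0 | 1
  76 | 011110110000001010110101 | 0 | 0
  77 | 111101100000010101101010 | 1 | 0
  78 | 111011000000101011010100 | 1 | 0
  79 | 110110000001010110101000 | 1 | 0
  80 | 101100000010101101010000 | 1 | 1
  81 | 011000000101011010100001 | 0 | 1
  82 | 110000001010110101000011 | 1 | 0
  83 | 100000010101101010000110 | 1 | 0
  84 | 000000101011010100001100 | 0 | 0
  85 | 000001010110101000011000 | 0 | 1
  86 | 000010101101010000110001 | 0 | 1
  87 | 000101011010100001100011 | 0 | 1
  88 | 001010110101000011000111 | 0 | 0
  89 | 010101101010000110001110 | 0 | 0
  90 | 101011010100001100011100 | 1 | 1
  91 | 010110101000011000111001 | 0 | 0
  92 | 101101010000110001110010 | 1 | 1
  93 | 011010100001100011100101 | 0 | 0
  94 | 110101000011000111001010 | 1 | 0
  95 | 101010000110001110010100 | 1 | 0
  96 | 010100001100011100101000 | 0 | 1
  97 | 101000011000111001010001 | 1 | 0
  98 | 010000110001110010100010 | 0 | 0
  99 | 100001100011100101000100 | 1 | 0
 100 | 000011000111001010001000 | 0 | 1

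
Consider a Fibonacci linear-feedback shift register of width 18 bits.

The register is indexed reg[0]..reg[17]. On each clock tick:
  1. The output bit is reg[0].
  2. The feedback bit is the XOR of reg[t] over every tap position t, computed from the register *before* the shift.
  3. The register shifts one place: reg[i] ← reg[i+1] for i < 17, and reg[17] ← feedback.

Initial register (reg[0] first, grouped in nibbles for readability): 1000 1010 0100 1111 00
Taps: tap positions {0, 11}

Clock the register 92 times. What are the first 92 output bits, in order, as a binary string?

k : reg_k → out_k, fb_k
0: 100010100100111100 → 1, fb=1
1: 000101001001111001 → 0, fb=1
2: 001010010011110011 → 0, fb=1
3: 010100100111100111 → 0, fb=1
4: 101001001111001111 → 1, fb=0
5: 010010011110011110 → 0, fb=0
6: 100100111100111100 → 1, fb=1
7: 001001111001111001 → 0, fb=1
8: 010011110011110011 → 0, fb=1
9: 100111100111100111 → 1, fb=0
10: 001111001111001110 → 0, fb=1
11: 011110011110011101 → 0, fb=0
12: 111100111100111010 → 1, fb=1
13: 111001111001110101 → 1, fb=0
14: 110011110011101010 → 1, fb=0
15: 100111100111010100 → 1, fb=0
16: 001111001110101000 → 0, fb=0
17: 011110011101010000 → 0, fb=1
18: 111100111010100001 → 1, fb=1
19: 111001110101000011 → 1, fb=0
20: 110011101010000110 → 1, fb=1
21: 100111010100001101 → 1, fb=1
22: 001110101000011011 → 0, fb=0
23: 011101010000110110 → 0, fb=0
24: 111010100001101100 → 1, fb=0
25: 110101000011011000 → 1, fb=0
26: 101010000110110000 → 1, fb=1
27: 010100001101100001 → 0, fb=1
28: 101000011011000011 → 1, fb=0
29: 010000110110000110 → 0, fb=0
30: 100001101100001100 → 1, fb=1
31: 000011011000011001 → 0, fb=0
32: 000110110000110010 → 0, fb=0
33: 001101100001100100 → 0, fb=1
34: 011011000011001001 → 0, fb=1
35: 110110000110010011 → 1, fb=1
36: 101100001100100111 → 1, fb=1
37: 011000011001001111 → 0, fb=1
38: 110000110010011111 → 1, fb=1
39: 100001100100111111 → 1, fb=1
40: 000011001001111111 → 0, fb=1
41: 000110010011111111 → 0, fb=1
42: 001100100111111111 → 0, fb=1
43: 011001001111111111 → 0, fb=1
44: 110010011111111111 → 1, fb=0
45: 100100111111111110 → 1, fb=0
46: 001001111111111100 → 0, fb=1
47: 010011111111111001 → 0, fb=1
48: 100111111111110011 → 1, fb=0
49: 001111111111100110 → 0, fb=1
50: 011111111111001101 → 0, fb=1
51: 111111111110011011 → 1, fb=1
52: 111111111100110111 → 1, fb=1
53: 111111111001101111 → 1, fb=0
54: 111111110011011110 → 1, fb=0
55: 111111100110111100 → 1, fb=1
56: 111111001101111001 → 1, fb=0
57: 111110011011110010 → 1, fb=0
58: 111100110111100100 → 1, fb=0
59: 111001101111001000 → 1, fb=0
60: 110011011110010000 → 1, fb=1
61: 100110111100100001 → 1, fb=1
62: 001101111001000011 → 0, fb=1
63: 011011110010000111 → 0, fb=0
64: 110111100100001110 → 1, fb=1
65: 101111001000011101 → 1, fb=1
66: 011110010000111011 → 0, fb=0
67: 111100100001110110 → 1, fb=0
68: 111001000011101100 → 1, fb=0
69: 110010000111011000 → 1, fb=0
70: 100100001110110000 → 1, fb=1
71: 001000011101100001 → 0, fb=1
72: 010000111011000011 → 0, fb=1
73: 100001110110000111 → 1, fb=1
74: 000011101100001111 → 0, fb=0
75: 000111011000011110 → 0, fb=0
76: 001110110000111100 → 0, fb=0
77: 011101100001111000 → 0, fb=1
78: 111011000011110001 → 1, fb=0
79: 110110000111100010 → 1, fb=0
80: 101100001111000100 → 1, fb=0
81: 011000011110001000 → 0, fb=0
82: 110000111100010000 → 1, fb=1
83: 100001111000100001 → 1, fb=1
84: 000011110001000011 → 0, fb=1
85: 000111100010000111 → 0, fb=0
86: 001111000100001110 → 0, fb=0
87: 011110001000011100 → 0, fb=0
88: 111100010000111000 → 1, fb=1
89: 111000100001110001 → 1, fb=0
90: 110001000011100010 → 1, fb=0
91: 100010000111000100 → 1, fb=0

10001010010011110011110011101010000110110000110010011111111111001101111001000011101100001111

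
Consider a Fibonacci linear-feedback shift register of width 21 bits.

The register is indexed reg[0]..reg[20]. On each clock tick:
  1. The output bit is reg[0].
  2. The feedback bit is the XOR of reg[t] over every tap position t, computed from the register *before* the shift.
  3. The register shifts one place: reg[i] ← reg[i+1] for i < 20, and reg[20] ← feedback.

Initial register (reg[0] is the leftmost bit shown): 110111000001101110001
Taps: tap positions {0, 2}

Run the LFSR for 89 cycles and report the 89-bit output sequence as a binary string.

11011100000110111000110101100011101011011100011101101000110101101101011001011100011011000

tick  register→output (feedback)
  0  110111000001101110001→1 (1)
  1  101110000011011100011→1 (0)
  2  011100000110111000110→0 (1)
  3  111000001101110001101→1 (0)
  4  110000011011100011010→1 (1)
  5  100000110111000110101→1 (1)
  6  000001101110001101011→0 (0)
  7  000011011100011010110→0 (0)
  8  000110111000110101100→0 (0)
  9  001101110001101011000→0 (1)
 10  011011100011010110001→0 (1)
 11  110111000110101100011→1 (1)
 12  101110001101011000111→1 (0)
 13  011100011010110001110→0 (1)
 14  111000110101100011101→1 (0)
 15  110001101011000111010→1 (1)
 16  100011010110001110101→1 (1)
 17  000110101100011101011→0 (0)
 18  001101011000111010110→0 (1)
 19  011010110001110101101→0 (1)
 20  110101100011101011011→1 (1)
 21  101011000111010110111→1 (0)
 22  010110001110101101110→0 (0)
 23  101100011101011011100→1 (0)
 24  011000111010110111000→0 (1)
 25  110001110101101110001→1 (1)
 26  100011101011011100011→1 (1)
 27  000111010110111000111→0 (0)
 28  001110101101110001110→0 (1)
 29  011101011011100011101→0 (1)
 30  111010110111000111011→1 (0)
 31  110101101110001110110→1 (1)
 32  101011011100011101101→1 (0)
 33  010110111000111011010→0 (0)
 34  101101110001110110100→1 (0)
 35  011011100011101101000→0 (1)
 36  110111000111011010001→1 (1)
 37  101110001110110100011→1 (0)
 38  011100011101101000110→0 (1)
 39  111000111011010001101→1 (0)
 40  110001110110100011010→1 (1)
 41  100011101101000110101→1 (1)
 42  000111011010001101011→0 (0)
 43  001110110100011010110→0 (1)
 44  011101101000110101101→0 (1)
 45  111011010001101011011→1 (0)
 46  110110100011010110110→1 (1)
 47  101101000110101101101→1 (0)
 48  011010001101011011010→0 (1)
 49  110100011010110110101→1 (1)
 50  101000110101101101011→1 (0)
 51  010001101011011010110→0 (0)
 52  100011010110110101100→1 (1)
 53  000110101101101011001→0 (0)
 54  001101011011010110010→0 (1)
 55  011010110110101100101→0 (1)
 56  110101101101011001011→1 (1)
 57  101011011010110010111→1 (0)
 58  010110110101100101110→0 (0)
 59  101101101011001011100→1 (0)
 60  011011010110010111000→0 (1)
 61  110110101100101110001→1 (1)
 62  101101011001011100011→1 (0)
 63  011010110010111000110→0 (1)
 64  110101100101110001101→1 (1)
 65  101011001011100011011→1 (0)
 66  010110010111000110110→0 (0)
 67  101100101110001101100→1 (0)
 68  011001011100011011000→0 (1)
 69  110010111000110110001→1 (1)
 70  100101110001101100011→1 (1)
 71  001011100011011000111→0 (1)
 72  010111000110110001111→0 (0)
 73  101110001101100011110→1 (0)
 74  011100011011000111100→0 (1)
 75  111000110110001111001→1 (0)
 76  110001101100011110010→1 (1)
 77  100011011000111100101→1 (1)
 78  000110110001111001011→0 (0)
 79  001101100011110010110→0 (1)
 80  011011000111100101101→0 (1)
 81  110110001111001011011→1 (1)
 82  101100011110010110111→1 (0)
 83  011000111100101101110→0 (1)
 84  110001111001011011101→1 (1)
 85  100011110010110111011→1 (1)
 86  000111100101101110111→0 (0)
 87  001111001011011101110→0 (1)
 88  011110010110111011101→0 (1)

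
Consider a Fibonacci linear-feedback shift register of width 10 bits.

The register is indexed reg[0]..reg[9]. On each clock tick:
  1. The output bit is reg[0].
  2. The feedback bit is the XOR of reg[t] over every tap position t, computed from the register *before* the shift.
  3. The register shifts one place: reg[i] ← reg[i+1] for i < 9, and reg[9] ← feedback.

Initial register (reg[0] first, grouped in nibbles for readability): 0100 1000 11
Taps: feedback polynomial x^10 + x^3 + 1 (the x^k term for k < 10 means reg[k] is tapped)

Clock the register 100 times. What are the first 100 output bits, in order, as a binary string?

step | reg (before) | out | fb
   0 | 0100100011 | 0 | 0
   1 | 1001000110 | 1 | 0
   2 | 0010001100 | 0 | 0
   3 | 0100011000 | 0 | 0
   4 | 1000110000 | 1 | 1
   5 | 0001100001 | 0 | 1
   6 | 0011000011 | 0 | 1
   7 | 0110000111 | 0 | 0
   8 | 1100001110 | 1 | 1
   9 | 1000011101 | 1 | 1
  10 | 0000111011 | 0 | 0
  11 | 0001110110 | 0 | 1
  12 | 0011101101 | 0 | 1
  13 | 0111011011 | 0 | 1
  14 | 1110110111 | 1 | 1
  15 | 1101101111 | 1 | 0
  16 | 1011011110 | 1 | 0
  17 | 0110111100 | 0 | 0
  18 | 1101111000 | 1 | 0
  19 | 1011110000 | 1 | 0
  20 | 0111100000 | 0 | 1
  21 | 1111000001 | 1 | 0
  22 | 1110000010 | 1 | 1
  23 | 1100000101 | 1 | 1
  24 | 1000001011 | 1 | 1
  25 | 0000010111 | 0 | 0
  26 | 0000101110 | 0 | 0
  27 | 0001011100 | 0 | 1
  28 | 0010111001 | 0 | 0
  29 | 0101110010 | 0 | 1
  30 | 1011100101 | 1 | 0
  31 | 0111001010 | 0 | 1
  32 | 1110010101 | 1 | 1
  33 | 1100101011 | 1 | 1
  34 | 1001010111 | 1 | 0
  35 | 0010101110 | 0 | 0
  36 | 0101011100 | 0 | 1
  37 | 1010111001 | 1 | 1
  38 | 0101110011 | 0 | 1
  39 | 1011100111 | 1 | 0
  40 | 0111001110 | 0 | 1
  41 | 1110011101 | 1 | 1
  42 | 1100111011 | 1 | 1
  43 | 1001110111 | 1 | 0
  44 | 0011101110 | 0 | 1
  45 | 0111011101 | 0 | 1
  46 | 1110111011 | 1 | 1
  47 | 1101110111 | 1 | 0
  48 | 1011101110 | 1 | 0
  49 | 0111011100 | 0 | 1
  50 | 1110111001 | 1 | 1
  51 | 1101110011 | 1 | 0
  52 | 1011100110 | 1 | 0
  53 | 0111001100 | 0 | 1
  54 | 1110011001 | 1 | 1
  55 | 1100110011 | 1 | 1
  56 | 1001100111 | 1 | 0
  57 | 0011001110 | 0 | 1
  58 | 0110011101 | 0 | 0
  59 | 1100111010 | 1 | 1
  60 | 1001110101 | 1 | 0
  61 | 0011101010 | 0 | 1
  62 | 0111010101 | 0 | 1
  63 | 1110101011 | 1 | 1
  64 | 1101010111 | 1 | 0
  65 | 1010101110 | 1 | 1
  66 | 0101011101 | 0 | 1
  67 | 1010111011 | 1 | 1
  68 | 0101110111 | 0 | 1
  69 | 1011101111 | 1 | 0
  70 | 0111011110 | 0 | 1
  71 | 1110111101 | 1 | 1
  72 | 1101111011 | 1 | 0
  73 | 1011110110 | 1 | 0
  74 | 0111101100 | 0 | 1
  75 | 1111011001 | 1 | 0
  76 | 1110110010 | 1 | 1
  77 | 1101100101 | 1 | 0
  78 | 1011001010 | 1 | 0
  79 | 0110010100 | 0 | 0
  80 | 1100101000 | 1 | 1
  81 | 1001010001 | 1 | 0
  82 | 0010100010 | 0 | 0
  83 | 0101000100 | 0 | 1
  84 | 1010001001 | 1 | 1
  85 | 0100010011 | 0 | 0
  86 | 1000100110 | 1 | 1
  87 | 0001001101 | 0 | 1
  88 | 0010011011 | 0 | 0
  89 | 0100110110 | 0 | 0
  90 | 1001101100 | 1 | 0
  91 | 0011011000 | 0 | 1
  92 | 0110110001 | 0 | 0
  93 | 1101100010 | 1 | 0
  94 | 1011000100 | 1 | 0
  95 | 0110001000 | 0 | 0
  96 | 1100010000 | 1 | 1
  97 | 1000100001 | 1 | 1
  98 | 0001000011 | 0 | 1
  99 | 0010000111 | 0 | 0

0100100011000011101101111000001011100101011100111011101110011001110101011101111011001010001001101100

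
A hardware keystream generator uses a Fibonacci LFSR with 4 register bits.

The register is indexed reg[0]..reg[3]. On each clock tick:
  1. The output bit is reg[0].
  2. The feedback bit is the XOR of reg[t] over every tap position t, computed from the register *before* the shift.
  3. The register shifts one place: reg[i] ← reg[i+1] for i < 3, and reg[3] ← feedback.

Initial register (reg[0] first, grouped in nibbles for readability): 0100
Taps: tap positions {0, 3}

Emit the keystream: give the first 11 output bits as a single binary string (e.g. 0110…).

01000111101

tick  register→output (feedback)
  0  0100→0 (0)
  1  1000→1 (1)
  2  0001→0 (1)
  3  0011→0 (1)
  4  0111→0 (1)
  5  1111→1 (0)
  6  1110→1 (1)
  7  1101→1 (0)
  8  1010→1 (1)
  9  0101→0 (1)
 10  1011→1 (0)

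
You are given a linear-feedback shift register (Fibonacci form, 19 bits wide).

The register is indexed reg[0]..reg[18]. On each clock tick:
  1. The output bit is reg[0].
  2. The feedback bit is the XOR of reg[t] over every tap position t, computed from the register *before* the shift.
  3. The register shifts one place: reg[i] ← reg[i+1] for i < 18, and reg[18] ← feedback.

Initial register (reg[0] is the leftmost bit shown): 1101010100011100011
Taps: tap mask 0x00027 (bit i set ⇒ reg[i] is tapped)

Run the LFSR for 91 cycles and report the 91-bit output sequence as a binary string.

1101010100011100011100010001101101101110100001011011101100100101111010001010100010010001110

k : reg_k → out_k, fb_k
0: 1101010100011100011 → 1, fb=1
1: 1010101000111000111 → 1, fb=0
2: 0101010001110001110 → 0, fb=0
3: 1010100011100011100 → 1, fb=0
4: 0101000111000111000 → 0, fb=1
5: 1010001110001110001 → 1, fb=0
6: 0100011100011100010 → 0, fb=0
7: 1000111000111000100 → 1, fb=0
8: 0001110001110001000 → 0, fb=1
9: 0011100011100010001 → 0, fb=1
10: 0111000111000100011 → 0, fb=0
11: 1110001110001000110 → 1, fb=1
12: 1100011100010001101 → 1, fb=1
13: 1000111000100011011 → 1, fb=0
14: 0001110001000110110 → 0, fb=1
15: 0011100010001101101 → 0, fb=1
16: 0111000100011011011 → 0, fb=0
17: 1110001000110110110 → 1, fb=1
18: 1100010001101101101 → 1, fb=1
19: 1000100011011011011 → 1, fb=1
20: 0001000110110110111 → 0, fb=0
21: 0010001101101101110 → 0, fb=1
22: 0100011011011011101 → 0, fb=0
23: 1000110110110111010 → 1, fb=0
24: 0001101101101110100 → 0, fb=0
25: 0011011011011101000 → 0, fb=0
26: 0110110110111010000 → 0, fb=1
27: 1101101101110100001 → 1, fb=0
28: 1011011011101000010 → 1, fb=1
29: 0110110111010000101 → 0, fb=1
30: 1101101110100001011 → 1, fb=0
31: 1011011101000010110 → 1, fb=1
32: 0110111010000101101 → 0, fb=1
33: 1101110100001011011 → 1, fb=1
34: 1011101000010110111 → 1, fb=0
35: 0111010000101101110 → 0, fb=1
36: 1110100001011011101 → 1, fb=1
37: 1101000010110111011 → 1, fb=0
38: 1010000101101110110 → 1, fb=0
39: 0100001011011101100 → 0, fb=1
40: 1000010110111011001 → 1, fb=0
41: 0000101101110110010 → 0, fb=0
42: 0001011011101100100 → 0, fb=1
43: 0010110111011001001 → 0, fb=0
44: 0101101110110010010 → 0, fb=1
45: 1011011101100100101 → 1, fb=1
46: 0110111011001001011 → 0, fb=1
47: 1101110110010010111 → 1, fb=1
48: 1011101100100101111 → 1, fb=0
49: 0111011001001011110 → 0, fb=1
50: 1110110010010111101 → 1, fb=0
51: 1101100100101111010 → 1, fb=0
52: 1011001001011110100 → 1, fb=0
53: 0110010010111101000 → 0, fb=1
54: 1100100101111010001 → 1, fb=0
55: 1001001011110100010 → 1, fb=1
56: 0010010111101000101 → 0, fb=0
57: 0100101111010001010 → 0, fb=1
58: 1001011110100010101 → 1, fb=0
59: 0010111101000101010 → 0, fb=0
60: 0101111010001010100 → 0, fb=0
61: 1011110100010101000 → 1, fb=1
62: 0111101000101010001 → 0, fb=0
63: 1111010001010100010 → 1, fb=0
64: 1110100010101000100 → 1, fb=1
65: 1101000101010001001 → 1, fb=0
66: 1010001010100010010 → 1, fb=0
67: 0100010101000100100 → 0, fb=0
68: 1000101010001001000 → 1, fb=1
69: 0001010100010010001 → 0, fb=1
70: 0010101000100100011 → 0, fb=1
71: 0101010001001000111 → 0, fb=0
72: 1010100010010001110 → 1, fb=0
73: 0101000100100011100 → 0, fb=1
74: 1010001001000111001 → 1, fb=0
75: 0100010010001110010 → 0, fb=0
76: 1000100100011100100 → 1, fb=1
77: 0001001000111001001 → 0, fb=0
78: 0010010001110010010 → 0, fb=0
79: 0100100011100100100 → 0, fb=1
80: 1001000111001001001 → 1, fb=1
81: 0010001110010010011 → 0, fb=1
82: 0100011100100100111 → 0, fb=0
83: 1000111001001001110 → 1, fb=0
84: 0001110010010011100 → 0, fb=1
85: 0011100100100111001 → 0, fb=1
86: 0111001001001110011 → 0, fb=0
87: 1110010010011100110 → 1, fb=0
88: 1100100100111001100 → 1, fb=0
89: 1001001001110011000 → 1, fb=1
90: 0010010011100110001 → 0, fb=0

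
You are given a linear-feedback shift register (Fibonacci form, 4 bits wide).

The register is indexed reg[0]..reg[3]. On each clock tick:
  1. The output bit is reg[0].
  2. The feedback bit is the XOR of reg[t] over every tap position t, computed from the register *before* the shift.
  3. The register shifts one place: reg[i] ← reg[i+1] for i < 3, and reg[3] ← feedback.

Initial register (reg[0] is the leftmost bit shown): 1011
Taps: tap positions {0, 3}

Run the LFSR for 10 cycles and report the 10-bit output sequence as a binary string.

1011001000

step | reg (before) | out | fb
   0 | 1011 | 1 | 0
   1 | 0110 | 0 | 0
   2 | 1100 | 1 | 1
   3 | 1001 | 1 | 0
   4 | 0010 | 0 | 0
   5 | 0100 | 0 | 0
   6 | 1000 | 1 | 1
   7 | 0001 | 0 | 1
   8 | 0011 | 0 | 1
   9 | 0111 | 0 | 1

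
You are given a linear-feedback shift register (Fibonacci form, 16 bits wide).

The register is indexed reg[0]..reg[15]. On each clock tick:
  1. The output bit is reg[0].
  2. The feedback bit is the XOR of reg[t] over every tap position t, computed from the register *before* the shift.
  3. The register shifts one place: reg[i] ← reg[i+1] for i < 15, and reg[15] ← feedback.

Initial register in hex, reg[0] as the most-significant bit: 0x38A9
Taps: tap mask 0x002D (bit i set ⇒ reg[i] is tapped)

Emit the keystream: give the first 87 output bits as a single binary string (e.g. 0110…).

step | reg (before) | out | fb
   0 | 0011100010101001 | 0 | 0
   1 | 0111000101010010 | 0 | 0
   2 | 1110001010100100 | 1 | 0
   3 | 1100010101001000 | 1 | 0
   4 | 1000101010010000 | 1 | 1
   5 | 0001010100100001 | 0 | 0
   6 | 0010101001000010 | 0 | 1
   7 | 0101010010000101 | 0 | 0
   8 | 1010100100001010 | 1 | 0
   9 | 0101001000010100 | 0 | 1
  10 | 1010010000101001 | 1 | 1
  11 | 0100100001010011 | 0 | 0
  12 | 1001000010100110 | 1 | 0
  13 | 0010000101001100 | 0 | 1
  14 | 0100001010011001 | 0 | 0
  15 | 1000010100110010 | 1 | 0
  16 | 0000101001100100 | 0 | 0
  17 | 0001010011001000 | 0 | 0
  18 | 0010100110010000 | 0 | 1
  19 | 0101001100100001 | 0 | 1
  20 | 1010011001000011 | 1 | 1
  21 | 0100110010000111 | 0 | 1
  22 | 1001100100001111 | 1 | 0
  23 | 0011001000011110 | 0 | 0
  24 | 0110010000111100 | 0 | 0
  25 | 1100100001111000 | 1 | 1
  26 | 1001000011110001 | 1 | 0
  27 | 0010000111100010 | 0 | 1
  28 | 0100001111000101 | 0 | 0
  29 | 1000011110001010 | 1 | 0
  30 | 0000111100010100 | 0 | 1
  31 | 0001111000101001 | 0 | 0
  32 | 0011110001010010 | 0 | 1
  33 | 0111100010100101 | 0 | 0
  34 | 1111000101001010 | 1 | 1
  35 | 1110001010010101 | 1 | 0
  36 | 1100010100101010 | 1 | 0
  37 | 1000101001010100 | 1 | 1
  38 | 0001010010101001 | 0 | 0
  39 | 0010100101010010 | 0 | 1
  40 | 0101001010100101 | 0 | 1
  41 | 1010010101001011 | 1 | 1
  42 | 0100101010010111 | 0 | 0
  43 | 1001010100101110 | 1 | 1
  44 | 0010101001011101 | 0 | 1
  45 | 0101010010111011 | 0 | 0
  46 | 1010100101110110 | 1 | 0
  47 | 0101001011101100 | 0 | 1
  48 | 1010010111011001 | 1 | 1
  49 | 0100101110110011 | 0 | 0
  50 | 1001011101100110 | 1 | 1
  51 | 0010111011001101 | 0 | 0
  52 | 0101110110011010 | 0 | 0
  53 | 1011101100110100 | 1 | 1
  54 | 0111011001101001 | 0 | 1
  55 | 1110110011010011 | 1 | 1
  56 | 1101100110100111 | 1 | 0
  57 | 1011001101001110 | 1 | 1
  58 | 0110011010011101 | 0 | 0
  59 | 1100110100111010 | 1 | 0
  60 | 1001101001110100 | 1 | 0
  61 | 0011010011101000 | 0 | 1
  62 | 0110100111010001 | 0 | 1
  63 | 1101001110100011 | 1 | 0
  64 | 1010011101000110 | 1 | 1
  65 | 0100111010001101 | 0 | 1
  66 | 1001110100011011 | 1 | 1
  67 | 0011101000110111 | 0 | 0
  68 | 0111010001101110 | 0 | 1
  69 | 1110100011011101 | 1 | 0
  70 | 1101000110111010 | 1 | 0
  71 | 1010001101110100 | 1 | 0
  72 | 0100011011101000 | 0 | 1
  73 | 1000110111010001 | 1 | 0
  74 | 0001101110100010 | 0 | 1
  75 | 0011011101000101 | 0 | 1
  76 | 0110111010001011 | 0 | 0
  77 | 1101110100010110 | 1 | 1
  78 | 1011101000101101 | 1 | 1
  79 | 0111010001011011 | 0 | 1
  80 | 1110100010110111 | 1 | 0
  81 | 1101000101101110 | 1 | 0
  82 | 1010001011011100 | 1 | 0
  83 | 0100010110111000 | 0 | 1
  84 | 1000101101110001 | 1 | 1
  85 | 0001011011100011 | 0 | 0
  86 | 0010110111000110 | 0 | 0

001110001010100100001010011001000011110001010010101001011101100110100111010001101110100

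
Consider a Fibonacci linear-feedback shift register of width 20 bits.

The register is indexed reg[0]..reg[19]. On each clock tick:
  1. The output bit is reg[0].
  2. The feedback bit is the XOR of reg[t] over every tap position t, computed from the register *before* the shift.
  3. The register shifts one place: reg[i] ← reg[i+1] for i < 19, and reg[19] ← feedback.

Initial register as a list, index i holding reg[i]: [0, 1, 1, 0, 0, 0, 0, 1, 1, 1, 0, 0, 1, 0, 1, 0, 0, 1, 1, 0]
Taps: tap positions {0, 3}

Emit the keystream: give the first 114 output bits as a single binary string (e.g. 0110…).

011000011100101001100110111110011001010100010011010100111101100010011100110100011100011110100101111111111010100010

step | reg (before) | out | fb
   0 | 01100001110010100110 | 0 | 0
   1 | 11000011100101001100 | 1 | 1
   2 | 10000111001010011001 | 1 | 1
   3 | 00001110010100110011 | 0 | 0
   4 | 00011100101001100110 | 0 | 1
   5 | 00111001010011001101 | 0 | 1
   6 | 01110010100110011011 | 0 | 1
   7 | 11100101001100110111 | 1 | 1
   8 | 11001010011001101111 | 1 | 1
   9 | 10010100110011011111 | 1 | 0
  10 | 00101001100110111110 | 0 | 0
  11 | 01010011001101111100 | 0 | 1
  12 | 10100110011011111001 | 1 | 1
  13 | 01001100110111110011 | 0 | 0
  14 | 10011001101111100110 | 1 | 0
  15 | 00110011011111001100 | 0 | 1
  16 | 01100110111110011001 | 0 | 0
  17 | 11001101111100110010 | 1 | 1
  18 | 10011011111001100101 | 1 | 0
  19 | 00110111110011001010 | 0 | 1
  20 | 01101111100110010101 | 0 | 0
  21 | 11011111001100101010 | 1 | 0
  22 | 10111110011001010100 | 1 | 0
  23 | 01111100110010101000 | 0 | 1
  24 | 11111001100101010001 | 1 | 0
  25 | 11110011001010100010 | 1 | 0
  26 | 11100110010101000100 | 1 | 1
  27 | 11001100101010001001 | 1 | 1
  28 | 10011001010100010011 | 1 | 0
  29 | 00110010101000100110 | 0 | 1
  30 | 01100101010001001101 | 0 | 0
  31 | 11001010100010011010 | 1 | 1
  32 | 10010101000100110101 | 1 | 0
  33 | 00101010001001101010 | 0 | 0
  34 | 01010100010011010100 | 0 | 1
  35 | 10101000100110101001 | 1 | 1
  36 | 01010001001101010011 | 0 | 1
  37 | 10100010011010100111 | 1 | 1
  38 | 01000100110101001111 | 0 | 0
  39 | 10001001101010011110 | 1 | 1
  40 | 00010011010100111101 | 0 | 1
  41 | 00100110101001111011 | 0 | 0
  42 | 01001101010011110110 | 0 | 0
  43 | 10011010100111101100 | 1 | 0
  44 | 00110101001111011000 | 0 | 1
  45 | 01101010011110110001 | 0 | 0
  46 | 11010100111101100010 | 1 | 0
  47 | 10101001111011000100 | 1 | 1
  48 | 01010011110110001001 | 0 | 1
  49 | 10100111101100010011 | 1 | 1
  50 | 01001111011000100111 | 0 | 0
  51 | 10011110110001001110 | 1 | 0
  52 | 00111101100010011100 | 0 | 1
  53 | 01111011000100111001 | 0 | 1
  54 | 11110110001001110011 | 1 | 0
  55 | 11101100010011100110 | 1 | 1
  56 | 11011000100111001101 | 1 | 0
  57 | 10110001001110011010 | 1 | 0
  58 | 01100010011100110100 | 0 | 0
  59 | 11000100111001101000 | 1 | 1
  60 | 10001001110011010001 | 1 | 1
  61 | 00010011100110100011 | 0 | 1
  62 | 00100111001101000111 | 0 | 0
  63 | 01001110011010001110 | 0 | 0
  64 | 10011100110100011100 | 1 | 0
  65 | 00111001101000111000 | 0 | 1
  66 | 01110011010001110001 | 0 | 1
  67 | 11100110100011100011 | 1 | 1
  68 | 11001101000111000111 | 1 | 1
  69 | 10011010001110001111 | 1 | 0
  70 | 00110100011100011110 | 0 | 1
  71 | 01101000111000111101 | 0 | 0
  72 | 11010001110001111010 | 1 | 0
  73 | 10100011100011110100 | 1 | 1
  74 | 01000111000111101001 | 0 | 0
  75 | 10001110001111010010 | 1 | 1
  76 | 00011100011110100101 | 0 | 1
  77 | 00111000111101001011 | 0 | 1
  78 | 01110001111010010111 | 0 | 1
  79 | 11100011110100101111 | 1 | 1
  80 | 11000111101001011111 | 1 | 1
  81 | 10001111010010111111 | 1 | 1
  82 | 00011110100101111111 | 0 | 1
  83 | 00111101001011111111 | 0 | 1
  84 | 01111010010111111111 | 0 | 1
  85 | 11110100101111111111 | 1 | 0
  86 | 11101001011111111110 | 1 | 1
  87 | 11010010111111111101 | 1 | 0
  88 | 10100101111111111010 | 1 | 1
  89 | 01001011111111110101 | 0 | 0
  90 | 10010111111111101010 | 1 | 0
  91 | 00101111111111010100 | 0 | 0
  92 | 01011111111110101000 | 0 | 1
  93 | 10111111111101010001 | 1 | 0
  94 | 01111111111010100010 | 0 | 1
  95 | 11111111110101000101 | 1 | 0
  96 | 11111111101010001010 | 1 | 0
  97 | 11111111010100010100 | 1 | 0
  98 | 11111110101000101000 | 1 | 0
  99 | 11111101010001010000 | 1 | 0
 100 | 11111010100010100000 | 1 | 0
 101 | 11110101000101000000 | 1 | 0
 102 | 11101010001010000000 | 1 | 1
 103 | 11010100010100000001 | 1 | 0
 104 | 10101000101000000010 | 1 | 1
 105 | 01010001010000000101 | 0 | 1
 106 | 10100010100000001011 | 1 | 1
 107 | 01000101000000010111 | 0 | 0
 108 | 10001010000000101110 | 1 | 1
 109 | 00010100000001011101 | 0 | 1
 110 | 00101000000010111011 | 0 | 0
 111 | 01010000000101110110 | 0 | 1
 112 | 10100000001011101101 | 1 | 1
 113 | 01000000010111011011 | 0 | 0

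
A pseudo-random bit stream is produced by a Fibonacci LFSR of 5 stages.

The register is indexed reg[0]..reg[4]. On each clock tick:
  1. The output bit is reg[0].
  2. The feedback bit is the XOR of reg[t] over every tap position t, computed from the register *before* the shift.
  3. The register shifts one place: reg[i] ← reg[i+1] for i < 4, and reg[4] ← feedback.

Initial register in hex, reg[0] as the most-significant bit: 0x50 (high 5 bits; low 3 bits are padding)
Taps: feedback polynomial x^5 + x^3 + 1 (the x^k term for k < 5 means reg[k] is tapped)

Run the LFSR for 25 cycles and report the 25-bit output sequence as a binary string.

step | reg (before) | out | fb
   0 | 01010 | 0 | 1
   1 | 10101 | 1 | 1
   2 | 01011 | 0 | 1
   3 | 10111 | 1 | 0
   4 | 01110 | 0 | 1
   5 | 11101 | 1 | 1
   6 | 11011 | 1 | 0
   7 | 10110 | 1 | 0
   8 | 01100 | 0 | 0
   9 | 11000 | 1 | 1
  10 | 10001 | 1 | 1
  11 | 00011 | 0 | 1
  12 | 00111 | 0 | 1
  13 | 01111 | 0 | 1
  14 | 11111 | 1 | 0
  15 | 11110 | 1 | 0
  16 | 11100 | 1 | 1
  17 | 11001 | 1 | 1
  18 | 10011 | 1 | 0
  19 | 00110 | 0 | 1
  20 | 01101 | 0 | 0
  21 | 11010 | 1 | 0
  22 | 10100 | 1 | 1
  23 | 01001 | 0 | 0
  24 | 10010 | 1 | 0

0101011101100011111001101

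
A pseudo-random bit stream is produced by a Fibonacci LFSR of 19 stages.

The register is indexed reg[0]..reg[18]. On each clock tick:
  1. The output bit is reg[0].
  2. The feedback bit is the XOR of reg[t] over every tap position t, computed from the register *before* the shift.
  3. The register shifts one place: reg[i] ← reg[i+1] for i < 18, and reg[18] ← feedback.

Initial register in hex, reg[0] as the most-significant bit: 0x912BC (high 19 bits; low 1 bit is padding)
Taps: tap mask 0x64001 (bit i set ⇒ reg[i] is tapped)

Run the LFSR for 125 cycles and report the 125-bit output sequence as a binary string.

k : reg_k → out_k, fb_k
0: 1001000100101011110 → 1, fb=1
1: 0010001001010111101 → 0, fb=0
2: 0100010010101111010 → 0, fb=0
3: 1000100101011110100 → 1, fb=0
4: 0001001010111101000 → 0, fb=0
5: 0010010101111010000 → 0, fb=1
6: 0100101011110100001 → 0, fb=1
7: 1001010111101000011 → 1, fb=1
8: 0010101111010000111 → 0, fb=0
9: 0101011110100001110 → 0, fb=1
10: 1010111101000011101 → 1, fb=1
11: 0101111010000111011 → 0, fb=1
12: 1011110100001110111 → 1, fb=0
13: 0111101000011101110 → 0, fb=1
14: 1111010000111011101 → 1, fb=1
15: 1110100001110111011 → 1, fb=0
16: 1101000011101110110 → 1, fb=1
17: 1010000111011101101 → 1, fb=0
18: 0100001110111011010 → 0, fb=0
19: 1000011101110110100 → 1, fb=0
20: 0000111011101101000 → 0, fb=0
21: 0001110111011010000 → 0, fb=1
22: 0011101110110100001 → 0, fb=1
23: 0111011101101000011 → 0, fb=0
24: 1110111011010000110 → 1, fb=0
25: 1101110110100001100 → 1, fb=1
26: 1011101101000011001 → 1, fb=1
27: 0111011010000110011 → 0, fb=1
28: 1110110100001100111 → 1, fb=1
29: 1101101000011001111 → 1, fb=1
30: 1011010000110011111 → 1, fb=0
31: 0110100001100111110 → 0, fb=0
32: 1101000011001111100 → 1, fb=0
33: 1010000110011111000 → 1, fb=0
34: 0100001100111110000 → 0, fb=1
35: 1000011001111100001 → 1, fb=0
36: 0000110011111000010 → 0, fb=1
37: 0001100111110000101 → 0, fb=1
38: 0011001111100001011 → 0, fb=0
39: 0110011111000010110 → 0, fb=0
40: 1100111110000101100 → 1, fb=1
41: 1001111100001011001 → 1, fb=1
42: 0011111000010110011 → 0, fb=1
43: 0111110000101100111 → 0, fb=0
44: 1111100001011001110 → 1, fb=0
45: 1111000010110011100 → 1, fb=0
46: 1110000101100111000 → 1, fb=0
47: 1100001011001110000 → 1, fb=0
48: 1000010110011100000 → 1, fb=1
49: 0000101100111000001 → 0, fb=1
50: 0001011001110000011 → 0, fb=0
51: 0010110011100000110 → 0, fb=1
52: 0101100111000001101 → 0, fb=1
53: 1011001110000011011 → 1, fb=0
54: 0110011100000110110 → 0, fb=0
55: 1100111000001101100 → 1, fb=1
56: 1001110000011011001 → 1, fb=1
57: 0011100000110110011 → 0, fb=1
58: 0111000001101100111 → 0, fb=0
59: 1110000011011001110 → 1, fb=0
60: 1100000110110011100 → 1, fb=0
61: 1000001101100111000 → 1, fb=0
62: 0000011011001110000 → 0, fb=1
63: 0000110110011100001 → 0, fb=1
64: 0001101100111000011 → 0, fb=0
65: 0011011001110000110 → 0, fb=1
66: 0110110011100001101 → 0, fb=1
67: 1101100111000011011 → 1, fb=0
68: 1011001110000110110 → 1, fb=1
69: 0110011100001101101 → 0, fb=1
70: 1100111000011011011 → 1, fb=0
71: 1001110000110110110 → 1, fb=1
72: 0011100001101101101 → 0, fb=1
73: 0111000011011011011 → 0, fb=1
74: 1110000110110110111 → 1, fb=0
75: 1100001101101101110 → 1, fb=0
76: 1000011011011011100 → 1, fb=0
77: 0000110110110111000 → 0, fb=1
78: 0001101101101110001 → 0, fb=0
79: 0011011011011100010 → 0, fb=1
80: 0110110110111000101 → 0, fb=1
81: 1101101101110001011 → 1, fb=1
82: 1011011011100010111 → 1, fb=0
83: 0110110111000101110 → 0, fb=1
84: 1101101110001011101 → 1, fb=1
85: 1011011100010111011 → 1, fb=0
86: 0110111000101110110 → 0, fb=0
87: 1101110001011101100 → 1, fb=1
88: 1011100010111011001 → 1, fb=1
89: 0111000101110110011 → 0, fb=1
90: 1110001011101100111 → 1, fb=1
91: 1100010111011001111 → 1, fb=1
92: 1000101110110011111 → 1, fb=0
93: 0001011101100111110 → 0, fb=0
94: 0010111011001111100 → 0, fb=1
95: 0101110110011111001 → 0, fb=0
96: 1011101100111110010 → 1, fb=1
97: 0111011001111100101 → 0, fb=1
98: 1110110011111001011 → 1, fb=1
99: 1101100111110010111 → 1, fb=0
100: 1011001111100101110 → 1, fb=0
101: 0110011111001011100 → 0, fb=1
102: 1100111110010111001 → 1, fb=1
103: 1001111100101110011 → 1, fb=0
104: 0011111001011100110 → 0, fb=1
105: 0111110010111001101 → 0, fb=1
106: 1111100101110011011 → 1, fb=0
107: 1111001011100110110 → 1, fb=1
108: 1110010111001101101 → 1, fb=0
109: 1100101110011011010 → 1, fb=1
110: 1001011100110110101 → 1, fb=1
111: 0010111001101101011 → 0, fb=0
112: 0101110011011010110 → 0, fb=0
113: 1011100110110101100 → 1, fb=1
114: 0111001101101011001 → 0, fb=0
115: 1110011011010110010 → 1, fb=1
116: 1100110110101100101 → 1, fb=0
117: 1001101101011001010 → 1, fb=0
118: 0011011010110010100 → 0, fb=1
119: 0110110101100101001 → 0, fb=1
120: 1101101011001010011 → 1, fb=0
121: 1011010110010100110 → 1, fb=0
122: 0110101100101001100 → 0, fb=0
123: 1101011001010011000 → 1, fb=0
124: 1010110010100110000 → 1, fb=0

10010001001010111101000011101110110100001100111110000101100111000001101100111000011011011011100010111011001111100101110011011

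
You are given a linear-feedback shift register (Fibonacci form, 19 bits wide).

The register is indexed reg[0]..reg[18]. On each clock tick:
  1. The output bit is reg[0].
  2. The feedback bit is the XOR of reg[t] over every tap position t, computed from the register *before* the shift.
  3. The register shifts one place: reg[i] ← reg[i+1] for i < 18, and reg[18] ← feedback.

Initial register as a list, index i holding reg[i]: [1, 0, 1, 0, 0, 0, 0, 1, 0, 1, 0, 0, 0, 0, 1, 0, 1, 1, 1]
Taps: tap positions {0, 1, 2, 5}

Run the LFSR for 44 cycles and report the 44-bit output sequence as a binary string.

10100001010000101110100111010010001101001110

tick  register→output (feedback)
  0  1010000101000010111→1 (0)
  1  0100001010000101110→0 (1)
  2  1000010100001011101→1 (0)
  3  0000101000010111010→0 (0)
  4  0001010000101110100→0 (1)
  5  0010100001011101001→0 (1)
  6  0101000010111010011→0 (1)
  7  1010000101110100111→1 (0)
  8  0100001011101001110→0 (1)
  9  1000010111010011101→1 (0)
 10  0000101110100111010→0 (0)
 11  0001011101001110100→0 (1)
 12  0010111010011101001→0 (0)
 13  0101110100111010010→0 (0)
 14  1011101001110100100→1 (0)
 15  0111010011101001000→0 (1)
 16  1110100111010010001→1 (1)
 17  1101001110100100011→1 (0)
 18  1010011101001000110→1 (1)
 19  0100111010010001101→0 (0)
 20  1001110100100011010→1 (0)
 21  0011101001000110100→0 (1)
 22  0111010010001101001→0 (1)
 23  1110100100011010011→1 (1)
 24  1101001000110100111→1 (0)
 25  1010010001101001110→1 (1)
 26  0100100011010011101→0 (1)
 27  1001000110100111011→1 (1)
 28  0010001101001110111→0 (1)
 29  0100011010011101111→0 (0)
 30  1000110100111011110→1 (0)
 31  0001101001110111100→0 (0)
 32  0011010011101111000→0 (0)
 33  0110100111011110000→0 (0)
 34  1101001110111100000→1 (0)
 35  1010011101111000000→1 (1)
 36  0100111011110000001→0 (0)
 37  1001110111100000010→1 (0)
 38  0011101111000000100→0 (1)
 39  0111011110000001001→0 (1)
 40  1110111100000010011→1 (0)
 41  1101111000000100110→1 (1)
 42  1011110000001001101→1 (1)
 43  0111100000010011011→0 (0)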